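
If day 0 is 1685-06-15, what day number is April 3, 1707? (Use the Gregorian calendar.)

Jun 15, 1685 → Jun 15, 1686: 365 days.
Jun 15, 1686 → Jun 15, 1687: 365 days.
Jun 15, 1687 → Jun 15, 1688: 366 days (Feb 29, 1688 is in that span).
Jun 15, 1688 → Jun 15, 1689: 365 days.
Jun 15, 1689 → Jun 15, 1690: 365 days.
Jun 15, 1690 → Jun 15, 1691: 365 days.
Jun 15, 1691 → Jun 15, 1692: 366 days (Feb 29, 1692 is in that span).
Jun 15, 1692 → Jun 15, 1693: 365 days.
Jun 15, 1693 → Jun 15, 1694: 365 days.
Jun 15, 1694 → Jun 15, 1695: 365 days.
Jun 15, 1695 → Jun 15, 1696: 366 days (Feb 29, 1696 is in that span).
Jun 15, 1696 → Jun 15, 1697: 365 days.
Jun 15, 1697 → Jun 15, 1698: 365 days.
Jun 15, 1698 → Jun 15, 1699: 365 days.
Jun 15, 1699 → Jun 15, 1700: 365 days.
Jun 15, 1700 → Jun 15, 1701: 365 days.
Jun 15, 1701 → Jun 15, 1702: 365 days.
Jun 15, 1702 → Jun 15, 1703: 365 days.
Jun 15, 1703 → Jun 15, 1704: 366 days (Feb 29, 1704 is in that span).
Jun 15, 1704 → Jun 15, 1705: 365 days.
Jun 15, 1705 → Jun 15, 1706: 365 days.
Jun 15, 1706 → Jul 15, 1706: 30 days (June has 30).
Jul 15, 1706 → Aug 15, 1706: 31 days (July has 31).
Aug 15, 1706 → Sep 15, 1706: 31 days (August has 31).
Sep 15, 1706 → Oct 15, 1706: 30 days (September has 30).
Oct 15, 1706 → Nov 15, 1706: 31 days (October has 31).
Nov 15, 1706 → Dec 15, 1706: 30 days (November has 30).
Dec 15, 1706 → Jan 15, 1707: 31 days (December has 31).
Jan 15, 1707 → Feb 15, 1707: 31 days (January has 31).
Feb 15, 1707 → Mar 15, 1707: 28 days (February has 28).
Mar 15, 1707 → Apr 3, 1707: 19 days.
Total: 7961 days.

7961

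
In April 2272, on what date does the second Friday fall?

April 12, 2272

April 1, 2272 is a Monday.
The first Friday is therefore April 5 (4 days later).
The second Friday is 5 + 1×7 = April 12.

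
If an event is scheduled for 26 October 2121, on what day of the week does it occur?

Sunday

Doomsday rule: the anchor day for the 2100s is Sunday. For year 21: 21÷12 = 1 r 9, and 9÷4 = 2, so 1+9+2 = 12.
Sunday + 12 ≡ Friday — that's 2121's doomsday.
In October the doomsday date is Oct 10.
Oct 26 is 16 days after Oct 10; 16 mod 7 = 2, so Friday + 2 = Sunday.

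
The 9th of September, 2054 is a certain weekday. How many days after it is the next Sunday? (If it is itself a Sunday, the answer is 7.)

4

Sep 9, 2054 is a Wednesday.
From Wednesday to the next Sunday is 4 days.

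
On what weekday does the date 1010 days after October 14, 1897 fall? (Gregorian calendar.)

First find the weekday of Oct 14, 1897. Doomsday rule: the anchor day for the 1800s is Friday. For year 97: 97÷12 = 8 r 1, and 1÷4 = 0, so 8+1+0 = 9.
Friday + 9 ≡ Sunday — that's 1897's doomsday.
In October the doomsday date is Oct 10.
Oct 14 is 4 days after Oct 10; 4 mod 7 = 4, so Sunday + 4 = Thursday.
1010 mod 7 = 2, so 1010 days after a Thursday is Thursday + 2 = Saturday.

Saturday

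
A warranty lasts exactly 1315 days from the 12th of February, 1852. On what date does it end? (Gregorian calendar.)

+366 (one year; includes Feb 29, 1852) → Feb 12, 1853 (949 left).
+365 (one year) → Feb 12, 1854 (584 left).
+365 (one year) → Feb 12, 1855 (219 left).
Feb has 28 days: +17 → Mar 1, 1855 (202 left).
Mar has 31 days: +31 → Apr 1, 1855 (171 left).
Apr has 30 days: +30 → May 1, 1855 (141 left).
May has 31 days: +31 → Jun 1, 1855 (110 left).
Jun has 30 days: +30 → Jul 1, 1855 (80 left).
Jul has 31 days: +31 → Aug 1, 1855 (49 left).
Aug has 31 days: +31 → Sep 1, 1855 (18 left).
+18 → Sep 19, 1855.

September 19, 1855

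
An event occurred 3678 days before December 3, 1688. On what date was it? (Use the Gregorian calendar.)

−366 (one year; includes Feb 29, 1688) → Dec 3, 1687 (3312 left).
−365 (one year) → Dec 3, 1686 (2947 left).
−365 (one year) → Dec 3, 1685 (2582 left).
−365 (one year) → Dec 3, 1684 (2217 left).
−366 (one year; includes Feb 29, 1684) → Dec 3, 1683 (1851 left).
−365 (one year) → Dec 3, 1682 (1486 left).
−365 (one year) → Dec 3, 1681 (1121 left).
−365 (one year) → Dec 3, 1680 (756 left).
−366 (one year; includes Feb 29, 1680) → Dec 3, 1679 (390 left).
−3 → Nov 30, 1679 (end of Nov, 30 days; 387 left).
−30 → Oct 31, 1679 (end of Oct, 31 days; 357 left).
−31 → Sep 30, 1679 (end of Sep, 30 days; 326 left).
−30 → Aug 31, 1679 (end of Aug, 31 days; 296 left).
−31 → Jul 31, 1679 (end of Jul, 31 days; 265 left).
−31 → Jun 30, 1679 (end of Jun, 30 days; 234 left).
−30 → May 31, 1679 (end of May, 31 days; 204 left).
−31 → Apr 30, 1679 (end of Apr, 30 days; 173 left).
−30 → Mar 31, 1679 (end of Mar, 31 days; 143 left).
−31 → Feb 28, 1679 (end of Feb, 28 days; 112 left).
−28 → Jan 31, 1679 (end of Jan, 31 days; 84 left).
−31 → Dec 31, 1678 (end of Dec, 31 days; 53 left).
−31 → Nov 30, 1678 (end of Nov, 30 days; 22 left).
−22 → Nov 8, 1678.

November 8, 1678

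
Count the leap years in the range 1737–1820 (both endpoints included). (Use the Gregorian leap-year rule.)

20

Multiples of 4 in [1737,1820]: 21.
Of those, multiples of 100: 1 (not leap unless ÷400).
Multiples of 400: 0.
Leap years = 21 − 1 + 0 = 20.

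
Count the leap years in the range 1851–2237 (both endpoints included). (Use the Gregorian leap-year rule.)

94

Multiples of 4 in [1851,2237]: 97.
Of those, multiples of 100: 4 (not leap unless ÷400).
Multiples of 400: 1.
Leap years = 97 − 4 + 1 = 94.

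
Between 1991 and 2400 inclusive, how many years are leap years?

Multiples of 4 in [1991,2400]: 103.
Of those, multiples of 100: 5 (not leap unless ÷400).
Multiples of 400: 2.
Leap years = 103 − 5 + 2 = 100.

100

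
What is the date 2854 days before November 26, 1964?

February 2, 1957

−366 (one year; includes Feb 29, 1964) → Nov 26, 1963 (2488 left).
−365 (one year) → Nov 26, 1962 (2123 left).
−365 (one year) → Nov 26, 1961 (1758 left).
−365 (one year) → Nov 26, 1960 (1393 left).
−366 (one year; includes Feb 29, 1960) → Nov 26, 1959 (1027 left).
−365 (one year) → Nov 26, 1958 (662 left).
−365 (one year) → Nov 26, 1957 (297 left).
−26 → Oct 31, 1957 (end of Oct, 31 days; 271 left).
−31 → Sep 30, 1957 (end of Sep, 30 days; 240 left).
−30 → Aug 31, 1957 (end of Aug, 31 days; 210 left).
−31 → Jul 31, 1957 (end of Jul, 31 days; 179 left).
−31 → Jun 30, 1957 (end of Jun, 30 days; 148 left).
−30 → May 31, 1957 (end of May, 31 days; 118 left).
−31 → Apr 30, 1957 (end of Apr, 30 days; 87 left).
−30 → Mar 31, 1957 (end of Mar, 31 days; 57 left).
−31 → Feb 28, 1957 (end of Feb, 28 days; 26 left).
−26 → Feb 2, 1957.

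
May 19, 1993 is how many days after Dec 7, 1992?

Dec 7, 1992 → Jan 7, 1993: 31 days (December has 31).
Jan 7, 1993 → Feb 7, 1993: 31 days (January has 31).
Feb 7, 1993 → Mar 7, 1993: 28 days (February has 28).
Mar 7, 1993 → Apr 7, 1993: 31 days (March has 31).
Apr 7, 1993 → May 7, 1993: 30 days (April has 30).
May 7, 1993 → May 19, 1993: 12 days.
Total: 163 days.

163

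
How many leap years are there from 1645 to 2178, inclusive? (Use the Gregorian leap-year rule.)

Multiples of 4 in [1645,2178]: 133.
Of those, multiples of 100: 5 (not leap unless ÷400).
Multiples of 400: 1.
Leap years = 133 − 5 + 1 = 129.

129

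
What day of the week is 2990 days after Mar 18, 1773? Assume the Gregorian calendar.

Mar 18, 1773 is a Thursday.
2990 mod 7 = 1, so 2990 days after a Thursday is Thursday + 1 = Friday.

Friday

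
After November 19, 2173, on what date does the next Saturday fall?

November 20, 2173

Nov 19, 2173 is a Friday.
From Friday to the next Saturday is 1 day.
Nov 19, 2173 + 1 = Nov 20, 2173.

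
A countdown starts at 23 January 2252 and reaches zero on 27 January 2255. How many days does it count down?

1100

Jan 23, 2252 → Jan 23, 2253: 366 days (Feb 29, 2252 is in that span).
Jan 23, 2253 → Jan 23, 2254: 365 days.
Jan 23, 2254 → Feb 23, 2254: 31 days (January has 31).
Feb 23, 2254 → Mar 23, 2254: 28 days (February has 28).
Mar 23, 2254 → Apr 23, 2254: 31 days (March has 31).
Apr 23, 2254 → May 23, 2254: 30 days (April has 30).
May 23, 2254 → Jun 23, 2254: 31 days (May has 31).
Jun 23, 2254 → Jul 23, 2254: 30 days (June has 30).
Jul 23, 2254 → Aug 23, 2254: 31 days (July has 31).
Aug 23, 2254 → Sep 23, 2254: 31 days (August has 31).
Sep 23, 2254 → Oct 23, 2254: 30 days (September has 30).
Oct 23, 2254 → Nov 23, 2254: 31 days (October has 31).
Nov 23, 2254 → Dec 23, 2254: 30 days (November has 30).
Dec 23, 2254 → Jan 23, 2255: 31 days (December has 31).
Jan 23, 2255 → Jan 27, 2255: 4 days.
Total: 1100 days.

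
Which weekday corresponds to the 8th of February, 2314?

Doomsday rule: the anchor day for the 2300s is Wednesday. For year 14: 14÷12 = 1 r 2, and 2÷4 = 0, so 1+2+0 = 3.
Wednesday + 3 ≡ Saturday — that's 2314's doomsday.
In February the doomsday date is Feb 28 (2314 is not a leap year).
Feb 8 is 20 days before Feb 28; 20 mod 7 = 6, so Saturday − 6 = Sunday.

Sunday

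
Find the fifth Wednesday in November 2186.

November 29, 2186

November 1, 2186 is a Wednesday.
The first Wednesday is therefore November 1 (same day).
The fifth Wednesday is 1 + 4×7 = November 29.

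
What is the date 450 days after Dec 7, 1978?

March 1, 1980

+365 (one year) → Dec 7, 1979 (85 left).
Dec has 31 days: +25 → Jan 1, 1980 (60 left).
Jan has 31 days: +31 → Feb 1, 1980 (29 left).
Feb has 29 days: +29 → Mar 1, 1980 (0 left).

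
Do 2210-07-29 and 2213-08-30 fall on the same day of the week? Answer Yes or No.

From Jul 29, 2210 to Aug 30, 2213 is 1128 days.
1128 mod 7 = 1, so they are different weekdays.
(Jul 29, 2210 is a Sunday; Aug 30, 2213 is a Monday.)

No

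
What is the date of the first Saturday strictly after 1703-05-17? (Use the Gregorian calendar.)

May 19, 1703

May 17, 1703 is a Thursday.
From Thursday to the next Saturday is 2 days.
May 17, 1703 + 2 = May 19, 1703.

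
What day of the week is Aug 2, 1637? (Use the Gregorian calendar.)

Doomsday rule: the anchor day for the 1600s is Tuesday. For year 37: 37÷12 = 3 r 1, and 1÷4 = 0, so 3+1+0 = 4.
Tuesday + 4 ≡ Saturday — that's 1637's doomsday.
In August the doomsday date is Aug 8.
Aug 2 is 6 days before Aug 8; 6 mod 7 = 6, so Saturday − 6 = Sunday.

Sunday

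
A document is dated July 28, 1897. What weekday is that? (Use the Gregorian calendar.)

Doomsday rule: the anchor day for the 1800s is Friday. For year 97: 97÷12 = 8 r 1, and 1÷4 = 0, so 8+1+0 = 9.
Friday + 9 ≡ Sunday — that's 1897's doomsday.
In July the doomsday date is Jul 11.
Jul 28 is 17 days after Jul 11; 17 mod 7 = 3, so Sunday + 3 = Wednesday.

Wednesday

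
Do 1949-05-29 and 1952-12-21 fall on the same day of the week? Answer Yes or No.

From May 29, 1949 to Dec 21, 1952 is 1302 days.
1302 mod 7 = 0, so they are the same weekday.
(May 29, 1949 is a Sunday; Dec 21, 1952 is a Sunday.)

Yes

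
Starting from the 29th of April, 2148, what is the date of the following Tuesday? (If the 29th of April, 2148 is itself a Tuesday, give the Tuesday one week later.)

April 30, 2148

Apr 29, 2148 is a Monday.
From Monday to the next Tuesday is 1 day.
Apr 29, 2148 + 1 = Apr 30, 2148.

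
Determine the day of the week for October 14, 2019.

Doomsday rule: the anchor day for the 2000s is Tuesday. For year 19: 19÷12 = 1 r 7, and 7÷4 = 1, so 1+7+1 = 9.
Tuesday + 9 ≡ Thursday — that's 2019's doomsday.
In October the doomsday date is Oct 10.
Oct 14 is 4 days after Oct 10; 4 mod 7 = 4, so Thursday + 4 = Monday.

Monday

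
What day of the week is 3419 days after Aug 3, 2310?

Saturday

Aug 3, 2310 is a Wednesday.
3419 mod 7 = 3, so 3419 days after a Wednesday is Wednesday + 3 = Saturday.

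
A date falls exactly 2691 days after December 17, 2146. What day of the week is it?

Tuesday

Dec 17, 2146 is a Saturday.
2691 mod 7 = 3, so 2691 days after a Saturday is Saturday + 3 = Tuesday.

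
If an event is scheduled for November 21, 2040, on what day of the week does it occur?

Wednesday

Doomsday rule: the anchor day for the 2000s is Tuesday. For year 40: 40÷12 = 3 r 4, and 4÷4 = 1, so 3+4+1 = 8.
Tuesday + 8 ≡ Wednesday — that's 2040's doomsday.
In November the doomsday date is Nov 7.
Nov 21 is 14 days after Nov 7; 14 mod 7 = 0, so Wednesday + 0 = Wednesday.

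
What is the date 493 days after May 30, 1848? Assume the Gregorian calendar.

+365 (one year) → May 30, 1849 (128 left).
May has 31 days: +2 → Jun 1, 1849 (126 left).
Jun has 30 days: +30 → Jul 1, 1849 (96 left).
Jul has 31 days: +31 → Aug 1, 1849 (65 left).
Aug has 31 days: +31 → Sep 1, 1849 (34 left).
Sep has 30 days: +30 → Oct 1, 1849 (4 left).
+4 → Oct 5, 1849.

October 5, 1849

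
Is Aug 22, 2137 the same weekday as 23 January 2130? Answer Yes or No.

No

From Jan 23, 2130 to Aug 22, 2137 is 2768 days.
2768 mod 7 = 3, so they are different weekdays.
(Jan 23, 2130 is a Monday; Aug 22, 2137 is a Thursday.)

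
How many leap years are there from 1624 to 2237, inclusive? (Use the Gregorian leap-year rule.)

Multiples of 4 in [1624,2237]: 154.
Of those, multiples of 100: 6 (not leap unless ÷400).
Multiples of 400: 1.
Leap years = 154 − 6 + 1 = 149.

149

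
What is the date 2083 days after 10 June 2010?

February 22, 2016

+365 (one year) → Jun 10, 2011 (1718 left).
+366 (one year; includes Feb 29, 2012) → Jun 10, 2012 (1352 left).
+365 (one year) → Jun 10, 2013 (987 left).
+365 (one year) → Jun 10, 2014 (622 left).
+365 (one year) → Jun 10, 2015 (257 left).
Jun has 30 days: +21 → Jul 1, 2015 (236 left).
Jul has 31 days: +31 → Aug 1, 2015 (205 left).
Aug has 31 days: +31 → Sep 1, 2015 (174 left).
Sep has 30 days: +30 → Oct 1, 2015 (144 left).
Oct has 31 days: +31 → Nov 1, 2015 (113 left).
Nov has 30 days: +30 → Dec 1, 2015 (83 left).
Dec has 31 days: +31 → Jan 1, 2016 (52 left).
Jan has 31 days: +31 → Feb 1, 2016 (21 left).
+21 → Feb 22, 2016.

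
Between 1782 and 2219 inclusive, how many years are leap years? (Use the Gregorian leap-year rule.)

Multiples of 4 in [1782,2219]: 109.
Of those, multiples of 100: 5 (not leap unless ÷400).
Multiples of 400: 1.
Leap years = 109 − 5 + 1 = 105.

105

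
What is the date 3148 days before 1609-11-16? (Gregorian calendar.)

April 4, 1601

−365 (one year) → Nov 16, 1608 (2783 left).
−366 (one year; includes Feb 29, 1608) → Nov 16, 1607 (2417 left).
−365 (one year) → Nov 16, 1606 (2052 left).
−365 (one year) → Nov 16, 1605 (1687 left).
−365 (one year) → Nov 16, 1604 (1322 left).
−366 (one year; includes Feb 29, 1604) → Nov 16, 1603 (956 left).
−365 (one year) → Nov 16, 1602 (591 left).
−365 (one year) → Nov 16, 1601 (226 left).
−16 → Oct 31, 1601 (end of Oct, 31 days; 210 left).
−31 → Sep 30, 1601 (end of Sep, 30 days; 179 left).
−30 → Aug 31, 1601 (end of Aug, 31 days; 149 left).
−31 → Jul 31, 1601 (end of Jul, 31 days; 118 left).
−31 → Jun 30, 1601 (end of Jun, 30 days; 87 left).
−30 → May 31, 1601 (end of May, 31 days; 57 left).
−31 → Apr 30, 1601 (end of Apr, 30 days; 26 left).
−26 → Apr 4, 1601.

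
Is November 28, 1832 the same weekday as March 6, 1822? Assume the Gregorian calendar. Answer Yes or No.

Yes

From Mar 6, 1822 to Nov 28, 1832 is 3920 days.
3920 mod 7 = 0, so they are the same weekday.
(Mar 6, 1822 is a Wednesday; Nov 28, 1832 is a Wednesday.)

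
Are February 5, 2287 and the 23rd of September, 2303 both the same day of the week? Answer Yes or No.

From Feb 5, 2287 to Sep 23, 2303 is 6073 days.
6073 mod 7 = 4, so they are different weekdays.
(Feb 5, 2287 is a Saturday; Sep 23, 2303 is a Wednesday.)

No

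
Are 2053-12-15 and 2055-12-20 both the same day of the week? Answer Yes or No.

Yes

From Dec 15, 2053 to Dec 20, 2055 is 735 days.
735 mod 7 = 0, so they are the same weekday.
(Dec 15, 2053 is a Monday; Dec 20, 2055 is a Monday.)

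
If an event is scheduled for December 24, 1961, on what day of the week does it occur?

January 1, 1961 is a Sunday.
Jan 1, 1961 → Feb 1, 1961: 31 days (January has 31).
Feb 1, 1961 → Mar 1, 1961: 28 days (February has 28).
Mar 1, 1961 → Apr 1, 1961: 31 days (March has 31).
Apr 1, 1961 → May 1, 1961: 30 days (April has 30).
May 1, 1961 → Jun 1, 1961: 31 days (May has 31).
Jun 1, 1961 → Jul 1, 1961: 30 days (June has 30).
Jul 1, 1961 → Aug 1, 1961: 31 days (July has 31).
Aug 1, 1961 → Sep 1, 1961: 31 days (August has 31).
Sep 1, 1961 → Oct 1, 1961: 30 days (September has 30).
Oct 1, 1961 → Nov 1, 1961: 31 days (October has 31).
Nov 1, 1961 → Dec 1, 1961: 30 days (November has 30).
Dec 1, 1961 → Dec 24, 1961: 23 days.
Total: 357 days.
357 mod 7 = 0, so Sunday + 0 = Sunday.

Sunday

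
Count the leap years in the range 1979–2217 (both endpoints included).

58

Multiples of 4 in [1979,2217]: 60.
Of those, multiples of 100: 3 (not leap unless ÷400).
Multiples of 400: 1.
Leap years = 60 − 3 + 1 = 58.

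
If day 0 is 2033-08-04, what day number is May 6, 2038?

Aug 4, 2033 → Aug 4, 2034: 365 days.
Aug 4, 2034 → Aug 4, 2035: 365 days.
Aug 4, 2035 → Aug 4, 2036: 366 days (Feb 29, 2036 is in that span).
Aug 4, 2036 → Aug 4, 2037: 365 days.
Aug 4, 2037 → Sep 4, 2037: 31 days (August has 31).
Sep 4, 2037 → Oct 4, 2037: 30 days (September has 30).
Oct 4, 2037 → Nov 4, 2037: 31 days (October has 31).
Nov 4, 2037 → Dec 4, 2037: 30 days (November has 30).
Dec 4, 2037 → Jan 4, 2038: 31 days (December has 31).
Jan 4, 2038 → Feb 4, 2038: 31 days (January has 31).
Feb 4, 2038 → Mar 4, 2038: 28 days (February has 28).
Mar 4, 2038 → Apr 4, 2038: 31 days (March has 31).
Apr 4, 2038 → May 4, 2038: 30 days (April has 30).
May 4, 2038 → May 6, 2038: 2 days.
Total: 1736 days.

1736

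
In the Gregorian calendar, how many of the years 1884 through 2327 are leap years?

107

Multiples of 4 in [1884,2327]: 111.
Of those, multiples of 100: 5 (not leap unless ÷400).
Multiples of 400: 1.
Leap years = 111 − 5 + 1 = 107.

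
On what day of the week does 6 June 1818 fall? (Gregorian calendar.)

Doomsday rule: the anchor day for the 1800s is Friday. For year 18: 18÷12 = 1 r 6, and 6÷4 = 1, so 1+6+1 = 8.
Friday + 8 ≡ Saturday — that's 1818's doomsday.
In June the doomsday date is Jun 6.
Jun 6 is the doomsday itself: Saturday.

Saturday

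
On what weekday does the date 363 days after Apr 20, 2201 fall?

Apr 20, 2201 is a Monday.
363 mod 7 = 6, so 363 days after a Monday is Monday + 6 = Sunday.

Sunday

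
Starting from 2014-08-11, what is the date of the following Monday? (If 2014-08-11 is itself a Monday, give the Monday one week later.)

Aug 11, 2014 is a Monday.
From Monday to the next Monday is 7 days.
Aug 11, 2014 + 7 = Aug 18, 2014.

August 18, 2014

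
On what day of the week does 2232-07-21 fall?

Doomsday rule: the anchor day for the 2200s is Friday. For year 32: 32÷12 = 2 r 8, and 8÷4 = 2, so 2+8+2 = 12.
Friday + 12 ≡ Wednesday — that's 2232's doomsday.
In July the doomsday date is Jul 11.
Jul 21 is 10 days after Jul 11; 10 mod 7 = 3, so Wednesday + 3 = Saturday.

Saturday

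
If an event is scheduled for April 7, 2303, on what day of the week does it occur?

Doomsday rule: the anchor day for the 2300s is Wednesday. For year 03: 3÷12 = 0 r 3, and 3÷4 = 0, so 0+3+0 = 3.
Wednesday + 3 ≡ Saturday — that's 2303's doomsday.
In April the doomsday date is Apr 4.
Apr 7 is 3 days after Apr 4; 3 mod 7 = 3, so Saturday + 3 = Tuesday.

Tuesday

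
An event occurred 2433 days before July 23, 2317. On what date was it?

November 24, 2310

−365 (one year) → Jul 23, 2316 (2068 left).
−366 (one year; includes Feb 29, 2316) → Jul 23, 2315 (1702 left).
−365 (one year) → Jul 23, 2314 (1337 left).
−365 (one year) → Jul 23, 2313 (972 left).
−365 (one year) → Jul 23, 2312 (607 left).
−366 (one year; includes Feb 29, 2312) → Jul 23, 2311 (241 left).
−23 → Jun 30, 2311 (end of Jun, 30 days; 218 left).
−30 → May 31, 2311 (end of May, 31 days; 188 left).
−31 → Apr 30, 2311 (end of Apr, 30 days; 157 left).
−30 → Mar 31, 2311 (end of Mar, 31 days; 127 left).
−31 → Feb 28, 2311 (end of Feb, 28 days; 96 left).
−28 → Jan 31, 2311 (end of Jan, 31 days; 68 left).
−31 → Dec 31, 2310 (end of Dec, 31 days; 37 left).
−31 → Nov 30, 2310 (end of Nov, 30 days; 6 left).
−6 → Nov 24, 2310.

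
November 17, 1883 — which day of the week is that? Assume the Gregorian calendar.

Saturday

Doomsday rule: the anchor day for the 1800s is Friday. For year 83: 83÷12 = 6 r 11, and 11÷4 = 2, so 6+11+2 = 19.
Friday + 19 ≡ Wednesday — that's 1883's doomsday.
In November the doomsday date is Nov 7.
Nov 17 is 10 days after Nov 7; 10 mod 7 = 3, so Wednesday + 3 = Saturday.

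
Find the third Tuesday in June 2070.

June 17, 2070

June 1, 2070 is a Sunday.
The first Tuesday is therefore June 3 (2 days later).
The third Tuesday is 3 + 2×7 = June 17.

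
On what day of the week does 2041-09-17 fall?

Doomsday rule: the anchor day for the 2000s is Tuesday. For year 41: 41÷12 = 3 r 5, and 5÷4 = 1, so 3+5+1 = 9.
Tuesday + 9 ≡ Thursday — that's 2041's doomsday.
In September the doomsday date is Sep 5.
Sep 17 is 12 days after Sep 5; 12 mod 7 = 5, so Thursday + 5 = Tuesday.

Tuesday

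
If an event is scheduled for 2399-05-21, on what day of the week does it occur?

Friday

Doomsday rule: the anchor day for the 2300s is Wednesday. For year 99: 99÷12 = 8 r 3, and 3÷4 = 0, so 8+3+0 = 11.
Wednesday + 11 ≡ Sunday — that's 2399's doomsday.
In May the doomsday date is May 9.
May 21 is 12 days after May 9; 12 mod 7 = 5, so Sunday + 5 = Friday.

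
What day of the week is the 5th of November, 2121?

Doomsday rule: the anchor day for the 2100s is Sunday. For year 21: 21÷12 = 1 r 9, and 9÷4 = 2, so 1+9+2 = 12.
Sunday + 12 ≡ Friday — that's 2121's doomsday.
In November the doomsday date is Nov 7.
Nov 5 is 2 days before Nov 7; 2 mod 7 = 2, so Friday − 2 = Wednesday.

Wednesday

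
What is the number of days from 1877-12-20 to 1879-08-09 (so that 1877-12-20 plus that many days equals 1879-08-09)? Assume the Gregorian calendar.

597

Dec 20, 1877 → Dec 20, 1878: 365 days.
Dec 20, 1878 → Jan 20, 1879: 31 days (December has 31).
Jan 20, 1879 → Feb 20, 1879: 31 days (January has 31).
Feb 20, 1879 → Mar 20, 1879: 28 days (February has 28).
Mar 20, 1879 → Apr 20, 1879: 31 days (March has 31).
Apr 20, 1879 → May 20, 1879: 30 days (April has 30).
May 20, 1879 → Jun 20, 1879: 31 days (May has 31).
Jun 20, 1879 → Jul 20, 1879: 30 days (June has 30).
Jul 20, 1879 → Aug 9, 1879: 20 days.
Total: 597 days.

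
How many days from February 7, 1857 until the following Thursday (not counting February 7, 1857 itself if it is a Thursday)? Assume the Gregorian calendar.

5

Feb 7, 1857 is a Saturday.
From Saturday to the next Thursday is 5 days.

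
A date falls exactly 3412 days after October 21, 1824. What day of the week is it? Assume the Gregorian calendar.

First find the weekday of Oct 21, 1824. Doomsday rule: the anchor day for the 1800s is Friday. For year 24: 24÷12 = 2 r 0, and 0÷4 = 0, so 2+0+0 = 2.
Friday + 2 ≡ Sunday — that's 1824's doomsday.
In October the doomsday date is Oct 10.
Oct 21 is 11 days after Oct 10; 11 mod 7 = 4, so Sunday + 4 = Thursday.
3412 mod 7 = 3, so 3412 days after a Thursday is Thursday + 3 = Sunday.

Sunday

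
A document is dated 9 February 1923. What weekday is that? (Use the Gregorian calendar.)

January 1, 1923 is a Monday.
Jan 1, 1923 → Feb 1, 1923: 31 days (January has 31).
Feb 1, 1923 → Feb 9, 1923: 8 days.
Total: 39 days.
39 mod 7 = 4, so Monday + 4 = Friday.

Friday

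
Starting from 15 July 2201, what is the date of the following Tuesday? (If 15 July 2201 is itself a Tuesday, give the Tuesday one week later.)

Jul 15, 2201 is a Wednesday.
From Wednesday to the next Tuesday is 6 days.
Jul 15, 2201 + 6 = Jul 21, 2201.

July 21, 2201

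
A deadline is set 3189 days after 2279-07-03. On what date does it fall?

March 26, 2288

+366 (one year; includes Feb 29, 2280) → Jul 3, 2280 (2823 left).
+365 (one year) → Jul 3, 2281 (2458 left).
+365 (one year) → Jul 3, 2282 (2093 left).
+365 (one year) → Jul 3, 2283 (1728 left).
+366 (one year; includes Feb 29, 2284) → Jul 3, 2284 (1362 left).
+365 (one year) → Jul 3, 2285 (997 left).
+365 (one year) → Jul 3, 2286 (632 left).
+365 (one year) → Jul 3, 2287 (267 left).
Jul has 31 days: +29 → Aug 1, 2287 (238 left).
Aug has 31 days: +31 → Sep 1, 2287 (207 left).
Sep has 30 days: +30 → Oct 1, 2287 (177 left).
Oct has 31 days: +31 → Nov 1, 2287 (146 left).
Nov has 30 days: +30 → Dec 1, 2287 (116 left).
Dec has 31 days: +31 → Jan 1, 2288 (85 left).
Jan has 31 days: +31 → Feb 1, 2288 (54 left).
Feb has 29 days: +29 → Mar 1, 2288 (25 left).
+25 → Mar 26, 2288.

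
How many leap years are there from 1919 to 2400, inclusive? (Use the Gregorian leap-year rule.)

Multiples of 4 in [1919,2400]: 121.
Of those, multiples of 100: 5 (not leap unless ÷400).
Multiples of 400: 2.
Leap years = 121 − 5 + 2 = 118.

118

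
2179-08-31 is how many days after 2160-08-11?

6959

Aug 11, 2160 → Aug 11, 2161: 365 days.
Aug 11, 2161 → Aug 11, 2162: 365 days.
Aug 11, 2162 → Aug 11, 2163: 365 days.
Aug 11, 2163 → Aug 11, 2164: 366 days (Feb 29, 2164 is in that span).
Aug 11, 2164 → Aug 11, 2165: 365 days.
Aug 11, 2165 → Aug 11, 2166: 365 days.
Aug 11, 2166 → Aug 11, 2167: 365 days.
Aug 11, 2167 → Aug 11, 2168: 366 days (Feb 29, 2168 is in that span).
Aug 11, 2168 → Aug 11, 2169: 365 days.
Aug 11, 2169 → Aug 11, 2170: 365 days.
Aug 11, 2170 → Aug 11, 2171: 365 days.
Aug 11, 2171 → Aug 11, 2172: 366 days (Feb 29, 2172 is in that span).
Aug 11, 2172 → Aug 11, 2173: 365 days.
Aug 11, 2173 → Aug 11, 2174: 365 days.
Aug 11, 2174 → Aug 11, 2175: 365 days.
Aug 11, 2175 → Aug 11, 2176: 366 days (Feb 29, 2176 is in that span).
Aug 11, 2176 → Aug 11, 2177: 365 days.
Aug 11, 2177 → Aug 11, 2178: 365 days.
Aug 11, 2178 → Sep 11, 2178: 31 days (August has 31).
Sep 11, 2178 → Oct 11, 2178: 30 days (September has 30).
Oct 11, 2178 → Nov 11, 2178: 31 days (October has 31).
Nov 11, 2178 → Dec 11, 2178: 30 days (November has 30).
Dec 11, 2178 → Jan 11, 2179: 31 days (December has 31).
Jan 11, 2179 → Feb 11, 2179: 31 days (January has 31).
Feb 11, 2179 → Mar 11, 2179: 28 days (February has 28).
Mar 11, 2179 → Apr 11, 2179: 31 days (March has 31).
Apr 11, 2179 → May 11, 2179: 30 days (April has 30).
May 11, 2179 → Jun 11, 2179: 31 days (May has 31).
Jun 11, 2179 → Jul 11, 2179: 30 days (June has 30).
Jul 11, 2179 → Aug 11, 2179: 31 days (July has 31).
Aug 11, 2179 → Aug 31, 2179: 20 days.
Total: 6959 days.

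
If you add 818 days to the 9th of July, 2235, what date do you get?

October 4, 2237

+366 (one year; includes Feb 29, 2236) → Jul 9, 2236 (452 left).
+365 (one year) → Jul 9, 2237 (87 left).
Jul has 31 days: +23 → Aug 1, 2237 (64 left).
Aug has 31 days: +31 → Sep 1, 2237 (33 left).
Sep has 30 days: +30 → Oct 1, 2237 (3 left).
+3 → Oct 4, 2237.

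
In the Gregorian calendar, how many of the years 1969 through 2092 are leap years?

31

Multiples of 4 in [1969,2092]: 31.
Of those, multiples of 100: 1 (not leap unless ÷400).
Multiples of 400: 1.
Leap years = 31 − 1 + 1 = 31.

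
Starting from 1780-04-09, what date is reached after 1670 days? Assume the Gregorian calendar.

+365 (one year) → Apr 9, 1781 (1305 left).
+365 (one year) → Apr 9, 1782 (940 left).
+365 (one year) → Apr 9, 1783 (575 left).
+366 (one year; includes Feb 29, 1784) → Apr 9, 1784 (209 left).
Apr has 30 days: +22 → May 1, 1784 (187 left).
May has 31 days: +31 → Jun 1, 1784 (156 left).
Jun has 30 days: +30 → Jul 1, 1784 (126 left).
Jul has 31 days: +31 → Aug 1, 1784 (95 left).
Aug has 31 days: +31 → Sep 1, 1784 (64 left).
Sep has 30 days: +30 → Oct 1, 1784 (34 left).
Oct has 31 days: +31 → Nov 1, 1784 (3 left).
+3 → Nov 4, 1784.

November 4, 1784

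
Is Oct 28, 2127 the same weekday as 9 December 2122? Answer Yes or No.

From Dec 9, 2122 to Oct 28, 2127 is 1784 days.
1784 mod 7 = 6, so they are different weekdays.
(Dec 9, 2122 is a Wednesday; Oct 28, 2127 is a Tuesday.)

No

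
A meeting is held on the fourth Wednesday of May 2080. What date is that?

May 22, 2080

May 1, 2080 is a Wednesday.
The first Wednesday is therefore May 1 (same day).
The fourth Wednesday is 1 + 3×7 = May 22.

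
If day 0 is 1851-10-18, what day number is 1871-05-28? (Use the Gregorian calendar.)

Oct 18, 1851 → Oct 18, 1852: 366 days (Feb 29, 1852 is in that span).
Oct 18, 1852 → Oct 18, 1853: 365 days.
Oct 18, 1853 → Oct 18, 1854: 365 days.
Oct 18, 1854 → Oct 18, 1855: 365 days.
Oct 18, 1855 → Oct 18, 1856: 366 days (Feb 29, 1856 is in that span).
Oct 18, 1856 → Oct 18, 1857: 365 days.
Oct 18, 1857 → Oct 18, 1858: 365 days.
Oct 18, 1858 → Oct 18, 1859: 365 days.
Oct 18, 1859 → Oct 18, 1860: 366 days (Feb 29, 1860 is in that span).
Oct 18, 1860 → Oct 18, 1861: 365 days.
Oct 18, 1861 → Oct 18, 1862: 365 days.
Oct 18, 1862 → Oct 18, 1863: 365 days.
Oct 18, 1863 → Oct 18, 1864: 366 days (Feb 29, 1864 is in that span).
Oct 18, 1864 → Oct 18, 1865: 365 days.
Oct 18, 1865 → Oct 18, 1866: 365 days.
Oct 18, 1866 → Oct 18, 1867: 365 days.
Oct 18, 1867 → Oct 18, 1868: 366 days (Feb 29, 1868 is in that span).
Oct 18, 1868 → Oct 18, 1869: 365 days.
Oct 18, 1869 → Oct 18, 1870: 365 days.
Oct 18, 1870 → Nov 18, 1870: 31 days (October has 31).
Nov 18, 1870 → Dec 18, 1870: 30 days (November has 30).
Dec 18, 1870 → Jan 18, 1871: 31 days (December has 31).
Jan 18, 1871 → Feb 18, 1871: 31 days (January has 31).
Feb 18, 1871 → Mar 18, 1871: 28 days (February has 28).
Mar 18, 1871 → Apr 18, 1871: 31 days (March has 31).
Apr 18, 1871 → May 18, 1871: 30 days (April has 30).
May 18, 1871 → May 28, 1871: 10 days.
Total: 7162 days.

7162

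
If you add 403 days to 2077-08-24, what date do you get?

+365 (one year) → Aug 24, 2078 (38 left).
Aug has 31 days: +8 → Sep 1, 2078 (30 left).
Sep has 30 days: +30 → Oct 1, 2078 (0 left).

October 1, 2078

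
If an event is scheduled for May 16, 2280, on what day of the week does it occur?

Sunday

Doomsday rule: the anchor day for the 2200s is Friday. For year 80: 80÷12 = 6 r 8, and 8÷4 = 2, so 6+8+2 = 16.
Friday + 16 ≡ Sunday — that's 2280's doomsday.
In May the doomsday date is May 9.
May 16 is 7 days after May 9; 7 mod 7 = 0, so Sunday + 0 = Sunday.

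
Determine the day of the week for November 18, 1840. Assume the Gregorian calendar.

Doomsday rule: the anchor day for the 1800s is Friday. For year 40: 40÷12 = 3 r 4, and 4÷4 = 1, so 3+4+1 = 8.
Friday + 8 ≡ Saturday — that's 1840's doomsday.
In November the doomsday date is Nov 7.
Nov 18 is 11 days after Nov 7; 11 mod 7 = 4, so Saturday + 4 = Wednesday.

Wednesday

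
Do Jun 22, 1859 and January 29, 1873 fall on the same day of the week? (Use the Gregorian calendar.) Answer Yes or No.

From Jun 22, 1859 to Jan 29, 1873 is 4970 days.
4970 mod 7 = 0, so they are the same weekday.
(Jun 22, 1859 is a Wednesday; Jan 29, 1873 is a Wednesday.)

Yes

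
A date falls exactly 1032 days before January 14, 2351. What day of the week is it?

Thursday

Jan 14, 2351 is a Sunday.
1032 mod 7 = 3, so 1032 days before a Sunday is Sunday − 3 = Thursday.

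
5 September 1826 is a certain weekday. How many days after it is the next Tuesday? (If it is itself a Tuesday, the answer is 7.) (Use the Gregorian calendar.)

Sep 5, 1826 is a Tuesday.
From Tuesday to the next Tuesday is 7 days.

7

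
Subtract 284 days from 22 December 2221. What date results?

−22 → Nov 30, 2221 (end of Nov, 30 days; 262 left).
−30 → Oct 31, 2221 (end of Oct, 31 days; 232 left).
−31 → Sep 30, 2221 (end of Sep, 30 days; 201 left).
−30 → Aug 31, 2221 (end of Aug, 31 days; 171 left).
−31 → Jul 31, 2221 (end of Jul, 31 days; 140 left).
−31 → Jun 30, 2221 (end of Jun, 30 days; 109 left).
−30 → May 31, 2221 (end of May, 31 days; 79 left).
−31 → Apr 30, 2221 (end of Apr, 30 days; 48 left).
−30 → Mar 31, 2221 (end of Mar, 31 days; 18 left).
−18 → Mar 13, 2221.

March 13, 2221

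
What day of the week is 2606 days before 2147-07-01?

Jul 1, 2147 is a Saturday.
2606 mod 7 = 2, so 2606 days before a Saturday is Saturday − 2 = Thursday.

Thursday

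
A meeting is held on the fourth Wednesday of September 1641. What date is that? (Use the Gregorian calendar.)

September 25, 1641

September 1, 1641 is a Sunday.
The first Wednesday is therefore September 4 (3 days later).
The fourth Wednesday is 4 + 3×7 = September 25.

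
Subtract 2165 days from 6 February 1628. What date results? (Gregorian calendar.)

−365 (one year) → Feb 6, 1627 (1800 left).
−365 (one year) → Feb 6, 1626 (1435 left).
−365 (one year) → Feb 6, 1625 (1070 left).
−366 (one year; includes Feb 29, 1624) → Feb 6, 1624 (704 left).
−365 (one year) → Feb 6, 1623 (339 left).
−6 → Jan 31, 1623 (end of Jan, 31 days; 333 left).
−31 → Dec 31, 1622 (end of Dec, 31 days; 302 left).
−31 → Nov 30, 1622 (end of Nov, 30 days; 271 left).
−30 → Oct 31, 1622 (end of Oct, 31 days; 241 left).
−31 → Sep 30, 1622 (end of Sep, 30 days; 210 left).
−30 → Aug 31, 1622 (end of Aug, 31 days; 180 left).
−31 → Jul 31, 1622 (end of Jul, 31 days; 149 left).
−31 → Jun 30, 1622 (end of Jun, 30 days; 118 left).
−30 → May 31, 1622 (end of May, 31 days; 88 left).
−31 → Apr 30, 1622 (end of Apr, 30 days; 57 left).
−30 → Mar 31, 1622 (end of Mar, 31 days; 27 left).
−27 → Mar 4, 1622.

March 4, 1622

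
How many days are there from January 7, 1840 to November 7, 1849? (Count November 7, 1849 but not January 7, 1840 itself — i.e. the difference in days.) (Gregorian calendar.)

Jan 7, 1840 → Jan 7, 1841: 366 days (Feb 29, 1840 is in that span).
Jan 7, 1841 → Jan 7, 1842: 365 days.
Jan 7, 1842 → Jan 7, 1843: 365 days.
Jan 7, 1843 → Jan 7, 1844: 365 days.
Jan 7, 1844 → Jan 7, 1845: 366 days (Feb 29, 1844 is in that span).
Jan 7, 1845 → Jan 7, 1846: 365 days.
Jan 7, 1846 → Jan 7, 1847: 365 days.
Jan 7, 1847 → Jan 7, 1848: 365 days.
Jan 7, 1848 → Jan 7, 1849: 366 days (Feb 29, 1848 is in that span).
Jan 7, 1849 → Feb 7, 1849: 31 days (January has 31).
Feb 7, 1849 → Mar 7, 1849: 28 days (February has 28).
Mar 7, 1849 → Apr 7, 1849: 31 days (March has 31).
Apr 7, 1849 → May 7, 1849: 30 days (April has 30).
May 7, 1849 → Jun 7, 1849: 31 days (May has 31).
Jun 7, 1849 → Jul 7, 1849: 30 days (June has 30).
Jul 7, 1849 → Aug 7, 1849: 31 days (July has 31).
Aug 7, 1849 → Sep 7, 1849: 31 days (August has 31).
Sep 7, 1849 → Oct 7, 1849: 30 days (September has 30).
Oct 7, 1849 → Nov 7, 1849: 31 days.
Total: 3592 days.

3592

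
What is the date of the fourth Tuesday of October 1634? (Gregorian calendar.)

October 1, 1634 is a Sunday.
The first Tuesday is therefore October 3 (2 days later).
The fourth Tuesday is 3 + 3×7 = October 24.

October 24, 1634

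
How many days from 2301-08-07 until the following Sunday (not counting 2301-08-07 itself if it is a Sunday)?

4

Aug 7, 2301 is a Wednesday.
From Wednesday to the next Sunday is 4 days.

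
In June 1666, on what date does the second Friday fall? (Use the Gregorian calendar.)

June 11, 1666

June 1, 1666 is a Tuesday.
The first Friday is therefore June 4 (3 days later).
The second Friday is 4 + 1×7 = June 11.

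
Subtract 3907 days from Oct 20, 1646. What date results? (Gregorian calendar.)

February 8, 1636

−365 (one year) → Oct 20, 1645 (3542 left).
−365 (one year) → Oct 20, 1644 (3177 left).
−366 (one year; includes Feb 29, 1644) → Oct 20, 1643 (2811 left).
−365 (one year) → Oct 20, 1642 (2446 left).
−365 (one year) → Oct 20, 1641 (2081 left).
−365 (one year) → Oct 20, 1640 (1716 left).
−366 (one year; includes Feb 29, 1640) → Oct 20, 1639 (1350 left).
−365 (one year) → Oct 20, 1638 (985 left).
−365 (one year) → Oct 20, 1637 (620 left).
−365 (one year) → Oct 20, 1636 (255 left).
−20 → Sep 30, 1636 (end of Sep, 30 days; 235 left).
−30 → Aug 31, 1636 (end of Aug, 31 days; 205 left).
−31 → Jul 31, 1636 (end of Jul, 31 days; 174 left).
−31 → Jun 30, 1636 (end of Jun, 30 days; 143 left).
−30 → May 31, 1636 (end of May, 31 days; 113 left).
−31 → Apr 30, 1636 (end of Apr, 30 days; 82 left).
−30 → Mar 31, 1636 (end of Mar, 31 days; 52 left).
−31 → Feb 29, 1636 (end of Feb, 29 days; 21 left).
−21 → Feb 8, 1636.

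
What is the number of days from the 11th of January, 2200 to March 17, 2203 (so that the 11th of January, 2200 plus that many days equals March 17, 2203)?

Jan 11, 2200 → Jan 11, 2201: 365 days.
Jan 11, 2201 → Jan 11, 2202: 365 days.
Jan 11, 2202 → Jan 11, 2203: 365 days.
Jan 11, 2203 → Feb 11, 2203: 31 days (January has 31).
Feb 11, 2203 → Mar 11, 2203: 28 days (February has 28).
Mar 11, 2203 → Mar 17, 2203: 6 days.
Total: 1160 days.

1160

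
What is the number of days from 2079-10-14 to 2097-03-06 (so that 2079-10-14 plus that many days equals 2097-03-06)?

6353

Oct 14, 2079 → Oct 14, 2080: 366 days (Feb 29, 2080 is in that span).
Oct 14, 2080 → Oct 14, 2081: 365 days.
Oct 14, 2081 → Oct 14, 2082: 365 days.
Oct 14, 2082 → Oct 14, 2083: 365 days.
Oct 14, 2083 → Oct 14, 2084: 366 days (Feb 29, 2084 is in that span).
Oct 14, 2084 → Oct 14, 2085: 365 days.
Oct 14, 2085 → Oct 14, 2086: 365 days.
Oct 14, 2086 → Oct 14, 2087: 365 days.
Oct 14, 2087 → Oct 14, 2088: 366 days (Feb 29, 2088 is in that span).
Oct 14, 2088 → Oct 14, 2089: 365 days.
Oct 14, 2089 → Oct 14, 2090: 365 days.
Oct 14, 2090 → Oct 14, 2091: 365 days.
Oct 14, 2091 → Oct 14, 2092: 366 days (Feb 29, 2092 is in that span).
Oct 14, 2092 → Oct 14, 2093: 365 days.
Oct 14, 2093 → Oct 14, 2094: 365 days.
Oct 14, 2094 → Oct 14, 2095: 365 days.
Oct 14, 2095 → Oct 14, 2096: 366 days (Feb 29, 2096 is in that span).
Oct 14, 2096 → Nov 14, 2096: 31 days (October has 31).
Nov 14, 2096 → Dec 14, 2096: 30 days (November has 30).
Dec 14, 2096 → Jan 14, 2097: 31 days (December has 31).
Jan 14, 2097 → Feb 14, 2097: 31 days (January has 31).
Feb 14, 2097 → Mar 6, 2097: 20 days.
Total: 6353 days.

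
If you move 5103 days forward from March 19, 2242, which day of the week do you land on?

First find the weekday of Mar 19, 2242. Doomsday rule: the anchor day for the 2200s is Friday. For year 42: 42÷12 = 3 r 6, and 6÷4 = 1, so 3+6+1 = 10.
Friday + 10 ≡ Monday — that's 2242's doomsday.
In March the doomsday date is Mar 14.
Mar 19 is 5 days after Mar 14; 5 mod 7 = 5, so Monday + 5 = Saturday.
5103 mod 7 = 0, so 5103 days after a Saturday is Saturday + 0 = Saturday.

Saturday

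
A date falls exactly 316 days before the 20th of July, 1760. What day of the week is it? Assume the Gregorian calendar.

Jul 20, 1760 is a Sunday.
316 mod 7 = 1, so 316 days before a Sunday is Sunday − 1 = Saturday.

Saturday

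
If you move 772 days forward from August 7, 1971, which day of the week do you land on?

Monday

First find the weekday of Aug 7, 1971. Doomsday rule: the anchor day for the 1900s is Wednesday. For year 71: 71÷12 = 5 r 11, and 11÷4 = 2, so 5+11+2 = 18.
Wednesday + 18 ≡ Sunday — that's 1971's doomsday.
In August the doomsday date is Aug 8.
Aug 7 is 1 day before Aug 8; 1 mod 7 = 1, so Sunday − 1 = Saturday.
772 mod 7 = 2, so 772 days after a Saturday is Saturday + 2 = Monday.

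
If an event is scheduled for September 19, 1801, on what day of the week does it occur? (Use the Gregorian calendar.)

Doomsday rule: the anchor day for the 1800s is Friday. For year 01: 1÷12 = 0 r 1, and 1÷4 = 0, so 0+1+0 = 1.
Friday + 1 ≡ Saturday — that's 1801's doomsday.
In September the doomsday date is Sep 5.
Sep 19 is 14 days after Sep 5; 14 mod 7 = 0, so Saturday + 0 = Saturday.

Saturday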